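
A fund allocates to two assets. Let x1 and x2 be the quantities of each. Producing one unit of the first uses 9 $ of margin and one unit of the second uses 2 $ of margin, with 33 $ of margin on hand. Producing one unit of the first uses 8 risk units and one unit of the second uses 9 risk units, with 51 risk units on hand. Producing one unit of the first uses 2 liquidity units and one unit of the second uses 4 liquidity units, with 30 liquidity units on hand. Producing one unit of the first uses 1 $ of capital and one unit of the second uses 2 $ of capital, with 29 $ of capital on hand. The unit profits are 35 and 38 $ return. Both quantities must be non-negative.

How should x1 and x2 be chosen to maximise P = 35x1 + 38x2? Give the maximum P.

Extreme points and P = 35x1 + 38x2:
  (0, 0) → P = 0
  (0, 17/3) → P = 646/3
  (11/3, 0) → P = 385/3
  (3, 3) → P = 219

The optimum lies where 9x1 + 2x2 = 33 and 8x1 + 9x2 = 51.
Solving simultaneously gives x1 = 3, x2 = 3.

x1 = 3, x2 = 3, maximum P = 219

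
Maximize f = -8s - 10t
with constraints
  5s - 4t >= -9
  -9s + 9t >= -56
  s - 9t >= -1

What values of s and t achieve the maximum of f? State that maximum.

s = -305/9, t = -361/9, maximum f = 6050/9

Feasible corners and f = -8s - 10t:
  (-305/9, -361/9) → f = 6050/9
  (-77/41, -4/41) → f = 16
  (57/8, 65/72) → f = -2377/36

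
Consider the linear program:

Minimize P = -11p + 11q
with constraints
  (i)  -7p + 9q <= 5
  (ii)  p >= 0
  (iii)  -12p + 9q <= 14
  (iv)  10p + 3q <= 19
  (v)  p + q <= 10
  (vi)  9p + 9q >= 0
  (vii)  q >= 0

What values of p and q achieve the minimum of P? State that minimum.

p = 19/10, q = 0, minimum P = -209/10

Extreme points and P = -11p + 11q:
  (0, 5/9) → P = 55/9
  (52/37, 61/37) → P = 99/37
  (0, 0) → P = 0
  (19/10, 0) → P = -209/10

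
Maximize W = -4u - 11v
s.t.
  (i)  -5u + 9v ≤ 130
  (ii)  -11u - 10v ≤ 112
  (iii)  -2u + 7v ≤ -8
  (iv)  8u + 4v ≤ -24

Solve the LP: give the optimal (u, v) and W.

u = 52/9, v = -158/9, maximum W = 170

Corner points and W = -4u - 11v:
  (-704/97, -312/97) → W = 6248/97
  (52/9, -158/9) → W = 170
  (-17/8, -7/4) → W = 111/4

The optimum lies where -11u - 10v = 112 and 8u + 4v = -24.
Solving simultaneously gives u = 52/9, v = -158/9.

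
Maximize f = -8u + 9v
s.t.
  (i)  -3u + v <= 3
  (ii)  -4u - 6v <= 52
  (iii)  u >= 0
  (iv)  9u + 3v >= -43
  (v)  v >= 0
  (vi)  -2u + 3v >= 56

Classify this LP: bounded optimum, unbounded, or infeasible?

unbounded

From the feasible point (47/7, 162/7), moving in the direction (1, 3) keeps every constraint satisfied while f increases without bound.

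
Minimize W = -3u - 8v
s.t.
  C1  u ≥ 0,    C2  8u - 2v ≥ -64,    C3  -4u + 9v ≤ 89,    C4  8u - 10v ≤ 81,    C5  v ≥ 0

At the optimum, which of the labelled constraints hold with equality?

Corner points and W = -3u - 8v:
  (0, 89/9) → W = -712/9
  (0, 0) → W = 0
  (1619/32, 259/8) → W = -13145/32
  (81/8, 0) → W = -243/8

The minimum is at (1619/32, 259/8). Substituting into each constraint, equality holds for C3 and C4; the remaining constraints have slack.

C3 and C4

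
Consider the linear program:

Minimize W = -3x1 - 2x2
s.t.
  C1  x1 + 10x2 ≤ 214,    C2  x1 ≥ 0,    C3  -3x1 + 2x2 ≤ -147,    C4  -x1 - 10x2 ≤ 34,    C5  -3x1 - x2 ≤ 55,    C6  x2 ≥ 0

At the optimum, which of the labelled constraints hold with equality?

Feasible corners and W = -3x1 - 2x2:
  (949/16, 495/32) → W = -1671/8
  (214, 0) → W = -642
  (49, 0) → W = -147

The minimum is at (214, 0). Substituting into each constraint, equality holds for C1 and C6; the remaining constraints have slack.

C1 and C6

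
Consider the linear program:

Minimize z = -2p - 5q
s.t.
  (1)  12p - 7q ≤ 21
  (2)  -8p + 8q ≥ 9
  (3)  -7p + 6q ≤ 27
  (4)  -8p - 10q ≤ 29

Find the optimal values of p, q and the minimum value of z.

Corner points and z = -2p - 5q:
  (231/40, 69/10) → z = -921/20
  (315/23, 471/23) → z = -2985/23
  (-161/72, -10/9) → z = 361/36
  (-222/59, 13/118) → z = 823/118

The optimum lies where 12p - 7q = 21 and -7p + 6q = 27.
Solving simultaneously gives p = 315/23, q = 471/23.

p = 315/23, q = 471/23, minimum z = -2985/23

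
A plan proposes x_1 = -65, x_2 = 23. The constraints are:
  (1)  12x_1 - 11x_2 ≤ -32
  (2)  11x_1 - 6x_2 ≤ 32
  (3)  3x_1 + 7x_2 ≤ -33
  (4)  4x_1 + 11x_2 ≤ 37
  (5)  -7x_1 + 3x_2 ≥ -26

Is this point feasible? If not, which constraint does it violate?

feasible

(1): -1033 ≤ -32 ✓
(2): -853 ≤ 32 ✓
(3): -34 ≤ -33 ✓
(4): -7 ≤ 37 ✓
(5): 524 ≥ -26 ✓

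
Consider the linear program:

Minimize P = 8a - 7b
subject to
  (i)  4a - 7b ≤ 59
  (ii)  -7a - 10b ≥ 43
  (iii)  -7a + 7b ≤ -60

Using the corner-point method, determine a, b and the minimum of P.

Vertices and P = 8a - 7b:
  (289/89, -585/89) → P = 6407/89
  (1/3, -173/21) → P = 181/3
  (299/119, -103/17) → P = 7439/119

The binding constraints are 4a - 7b = 59 and -7a + 7b = -60.
Solving simultaneously gives a = 1/3, b = -173/21.

a = 1/3, b = -173/21, minimum P = 181/3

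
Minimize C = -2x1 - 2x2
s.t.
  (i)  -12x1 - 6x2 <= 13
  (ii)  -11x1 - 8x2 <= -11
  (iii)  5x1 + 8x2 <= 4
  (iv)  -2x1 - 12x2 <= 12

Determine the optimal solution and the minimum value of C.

Extreme points and C = -2x1 - 2x2:
  (7/6, -11/48) → C = -15/8
  (57/29, -77/58) → C = -37/29
  (36/11, -17/11) → C = -38/11

x1 = 36/11, x2 = -17/11, minimum C = -38/11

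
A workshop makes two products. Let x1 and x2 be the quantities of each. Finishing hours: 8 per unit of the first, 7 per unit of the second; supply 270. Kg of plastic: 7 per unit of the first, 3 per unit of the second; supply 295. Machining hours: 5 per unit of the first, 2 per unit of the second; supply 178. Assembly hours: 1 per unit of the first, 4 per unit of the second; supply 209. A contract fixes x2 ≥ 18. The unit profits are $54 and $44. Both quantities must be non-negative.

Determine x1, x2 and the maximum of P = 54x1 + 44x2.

x1 = 18, x2 = 18, maximum P = 1764

Extreme points and P = 54x1 + 44x2:
  (0, 270/7) → P = 11880/7
  (0, 18) → P = 792
  (18, 18) → P = 1764

The binding constraints are 8x1 + 7x2 = 270 and x2 = 18.
Solving simultaneously gives x1 = 18, x2 = 18.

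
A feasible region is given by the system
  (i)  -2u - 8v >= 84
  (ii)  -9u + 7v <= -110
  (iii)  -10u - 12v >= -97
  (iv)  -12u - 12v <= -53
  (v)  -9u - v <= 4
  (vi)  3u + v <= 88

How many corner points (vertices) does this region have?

4

Intersecting each pair of boundary lines and keeping only the points that satisfy every inequality leaves:
  (223/7, -517/28)
  (179/9, -557/36)
  (959/26, -589/26)
  (1003/24, -299/8)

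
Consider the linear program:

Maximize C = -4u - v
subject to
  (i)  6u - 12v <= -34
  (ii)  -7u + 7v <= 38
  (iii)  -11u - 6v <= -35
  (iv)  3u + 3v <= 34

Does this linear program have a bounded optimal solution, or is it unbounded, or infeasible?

Vertices and C = -4u - v:
  (9/7, 73/21) → C = -181/21
  (17/3, 17/3) → C = -85/3
  (1/7, 39/7) → C = -43/7
  (62/21, 176/21) → C = -424/21
The feasible region has finitely many vertices and no improving ray; the maximum is -43/7 at (1/7, 39/7).

bounded optimum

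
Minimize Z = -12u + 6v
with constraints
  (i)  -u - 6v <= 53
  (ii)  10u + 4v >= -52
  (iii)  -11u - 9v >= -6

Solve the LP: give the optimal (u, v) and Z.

Vertices and Z = -12u + 6v:
  (-25/14, -239/28) → Z = -417/14
  (9, -31/3) → Z = -170
  (-246/23, 316/23) → Z = 4848/23

At the optimal vertex, -u - 6v = 53 and -11u - 9v = -6.
Solving simultaneously gives u = 9, v = -31/3.

u = 9, v = -31/3, minimum Z = -170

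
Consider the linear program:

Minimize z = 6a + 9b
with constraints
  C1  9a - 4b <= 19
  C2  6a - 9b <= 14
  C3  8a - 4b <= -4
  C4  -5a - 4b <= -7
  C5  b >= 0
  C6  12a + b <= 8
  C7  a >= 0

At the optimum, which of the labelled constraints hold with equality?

Extreme points and z = 6a + 9b:
  (3/13, 19/13) → z = 189/13
  (1/2, 2) → z = 21
  (0, 7/4) → z = 63/4
  (0, 8) → z = 72

The minimum is at (3/13, 19/13). Substituting into each constraint, equality holds for C3 and C4; the remaining constraints have slack.

C3 and C4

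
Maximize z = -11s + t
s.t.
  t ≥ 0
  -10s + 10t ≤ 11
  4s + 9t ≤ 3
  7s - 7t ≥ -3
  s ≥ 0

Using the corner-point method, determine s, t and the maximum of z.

s = 0, t = 1/3, maximum z = 1/3

Corner points and z = -11s + t:
  (3/4, 0) → z = -33/4
  (0, 0) → z = 0
  (0, 1/3) → z = 1/3

At the optimal vertex, 4s + 9t = 3 and s = 0.
Solving simultaneously gives s = 0, t = 1/3.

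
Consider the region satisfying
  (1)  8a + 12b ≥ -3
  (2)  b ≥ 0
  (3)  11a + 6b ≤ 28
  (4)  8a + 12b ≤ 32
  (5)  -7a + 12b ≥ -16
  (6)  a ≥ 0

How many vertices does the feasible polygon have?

5

Pairwise boundary intersections that survive every other constraint:
  (16/7, 0)
  (0, 0)
  (12/7, 32/21)
  (72/29, 10/87)
  (0, 8/3)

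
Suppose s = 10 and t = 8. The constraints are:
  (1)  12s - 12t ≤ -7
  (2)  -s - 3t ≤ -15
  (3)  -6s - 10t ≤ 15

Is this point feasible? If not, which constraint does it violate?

not feasible — violates (1)

Constraint (1): 12s - 12t = 24, which is not ≤ -7. All other constraints are satisfied.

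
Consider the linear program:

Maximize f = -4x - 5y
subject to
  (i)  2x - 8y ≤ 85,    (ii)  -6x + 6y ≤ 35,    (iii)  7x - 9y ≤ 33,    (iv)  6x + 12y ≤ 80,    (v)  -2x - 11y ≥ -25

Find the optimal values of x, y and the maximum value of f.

x = -395/18, y = -145/9, maximum f = 505/3

Vertices and f = -4x - 5y:
  (-395/18, -145/9) → f = 505/3
  (-501/38, -529/38) → f = 4649/38
  (-235/78, 110/39) → f = -80/39
  (588/95, 109/95) → f = -2897/95

At the optimal vertex, 2x - 8y = 85 and -6x + 6y = 35.
Solving simultaneously gives x = -395/18, y = -145/9.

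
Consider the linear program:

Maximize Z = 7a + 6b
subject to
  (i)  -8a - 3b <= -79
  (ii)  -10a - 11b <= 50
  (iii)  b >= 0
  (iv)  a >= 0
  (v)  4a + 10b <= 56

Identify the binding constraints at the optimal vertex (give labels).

Vertices and Z = 7a + 6b:
  (79/8, 0) → Z = 553/8
  (311/34, 33/17) → Z = 2573/34
  (14, 0) → Z = 98

The maximum is at (14, 0). Substituting into each constraint, equality holds for (iii) and (v); the remaining constraints have slack.

(iii) and (v)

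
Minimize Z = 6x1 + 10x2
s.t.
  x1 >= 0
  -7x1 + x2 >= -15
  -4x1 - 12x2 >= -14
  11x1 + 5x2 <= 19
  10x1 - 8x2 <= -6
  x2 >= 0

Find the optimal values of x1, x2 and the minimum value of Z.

Corner points and Z = 6x1 + 10x2:
  (0, 7/6) → Z = 35/3
  (0, 3/4) → Z = 15/2
  (5/19, 41/38) → Z = 235/19

x1 = 0, x2 = 3/4, minimum Z = 15/2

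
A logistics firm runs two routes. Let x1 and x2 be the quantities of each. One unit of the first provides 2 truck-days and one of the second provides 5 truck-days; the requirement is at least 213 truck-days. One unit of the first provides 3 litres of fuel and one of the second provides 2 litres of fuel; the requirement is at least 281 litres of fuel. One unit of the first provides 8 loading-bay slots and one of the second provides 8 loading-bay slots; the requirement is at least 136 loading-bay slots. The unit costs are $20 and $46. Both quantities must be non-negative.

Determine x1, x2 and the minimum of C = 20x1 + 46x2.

Extreme points and C = 20x1 + 46x2:
  (0, 281/2) → C = 6463
  (213/2, 0) → C = 2130
  (89, 7) → C = 2102
The feasible region is unbounded (it extends along (0, 1), (1, 0)), but C strictly increases along every unbounded feasible direction, so there is no improving ray and the minimum is attained at a vertex.

x1 = 89, x2 = 7, minimum C = 2102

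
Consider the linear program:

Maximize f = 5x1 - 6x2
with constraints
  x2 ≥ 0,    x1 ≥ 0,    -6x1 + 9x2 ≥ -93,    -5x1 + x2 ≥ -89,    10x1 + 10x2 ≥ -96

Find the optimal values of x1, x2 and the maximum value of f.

x1 = 236/13, x2 = 23/13, maximum f = 1042/13

Extreme points and f = 5x1 - 6x2:
  (0, 0) → f = 0
  (31/2, 0) → f = 155/2
  (236/13, 23/13) → f = 1042/13
The feasible region is unbounded (it extends along (0, 1), (1, 5)), but f strictly decreases along every unbounded feasible direction, so there is no improving ray and the maximum is attained at a vertex.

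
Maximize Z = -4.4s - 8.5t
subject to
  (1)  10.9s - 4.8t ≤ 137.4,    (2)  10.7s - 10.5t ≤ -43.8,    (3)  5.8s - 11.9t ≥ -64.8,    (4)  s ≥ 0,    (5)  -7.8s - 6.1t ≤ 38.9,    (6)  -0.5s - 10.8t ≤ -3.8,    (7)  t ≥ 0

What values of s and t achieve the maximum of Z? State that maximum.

s = 0, t = 146/35, maximum Z = -1241/35

Extreme points and Z = -4.4s - 8.5t:
  (2274/949, 6276/949) → Z = -24366/365
  (0, 146/35) → Z = -1241/35
  (0, 648/119) → Z = -324/7

The binding constraints are 10.7s - 10.5t = -43.8 and s = 0.
Solving simultaneously gives s = 0, t = 146/35.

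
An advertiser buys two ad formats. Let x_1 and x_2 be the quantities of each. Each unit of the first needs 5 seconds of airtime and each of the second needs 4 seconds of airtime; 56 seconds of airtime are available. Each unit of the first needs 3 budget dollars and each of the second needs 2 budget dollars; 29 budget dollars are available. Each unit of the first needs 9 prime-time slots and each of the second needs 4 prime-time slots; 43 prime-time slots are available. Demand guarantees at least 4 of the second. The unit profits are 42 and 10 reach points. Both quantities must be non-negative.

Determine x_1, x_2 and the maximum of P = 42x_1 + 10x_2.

Extreme points and P = 42x_1 + 10x_2:
  (0, 43/4) → P = 215/2
  (0, 4) → P = 40
  (3, 4) → P = 166

x_1 = 3, x_2 = 4, maximum P = 166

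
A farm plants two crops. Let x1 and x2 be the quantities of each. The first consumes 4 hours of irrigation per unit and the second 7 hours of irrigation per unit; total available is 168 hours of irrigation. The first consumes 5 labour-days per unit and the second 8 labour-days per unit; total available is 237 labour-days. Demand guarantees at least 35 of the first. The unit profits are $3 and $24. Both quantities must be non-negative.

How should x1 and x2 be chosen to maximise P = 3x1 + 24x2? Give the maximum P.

At the optimal vertex, 4x1 + 7x2 = 168 and x1 = 35.
Solving simultaneously gives x1 = 35, x2 = 4.

x1 = 35, x2 = 4, maximum P = 201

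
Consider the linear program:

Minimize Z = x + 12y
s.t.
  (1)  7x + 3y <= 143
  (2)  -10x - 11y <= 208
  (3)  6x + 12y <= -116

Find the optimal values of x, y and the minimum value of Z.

x = 2197/47, y = -2886/47, minimum Z = -32435/47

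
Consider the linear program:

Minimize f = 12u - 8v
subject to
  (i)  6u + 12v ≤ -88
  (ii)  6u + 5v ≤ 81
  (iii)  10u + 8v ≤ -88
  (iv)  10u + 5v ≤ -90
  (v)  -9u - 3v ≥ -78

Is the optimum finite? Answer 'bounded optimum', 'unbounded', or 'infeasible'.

unbounded

From the feasible point (-64/9, -34/9), moving in the direction (-12, 6) keeps every constraint satisfied while f decreases without bound.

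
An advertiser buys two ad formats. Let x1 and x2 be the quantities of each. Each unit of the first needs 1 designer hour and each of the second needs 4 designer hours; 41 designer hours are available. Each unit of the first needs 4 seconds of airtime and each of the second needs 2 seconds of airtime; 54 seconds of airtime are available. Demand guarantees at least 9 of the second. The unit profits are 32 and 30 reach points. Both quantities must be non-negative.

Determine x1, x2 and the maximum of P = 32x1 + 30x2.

x1 = 5, x2 = 9, maximum P = 430

Vertices and P = 32x1 + 30x2:
  (0, 41/4) → P = 615/2
  (0, 9) → P = 270
  (5, 9) → P = 430

The optimum lies where x1 + 4x2 = 41 and x2 = 9.
Solving simultaneously gives x1 = 5, x2 = 9.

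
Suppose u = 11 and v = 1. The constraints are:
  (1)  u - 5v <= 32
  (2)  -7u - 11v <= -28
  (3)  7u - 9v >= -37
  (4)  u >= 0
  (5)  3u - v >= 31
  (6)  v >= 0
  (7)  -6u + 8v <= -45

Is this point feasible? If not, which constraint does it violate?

(1): 6 ≤ 32 ✓
(2): -88 ≤ -28 ✓
(3): 68 ≥ -37 ✓
(4): 11 ≥ 0 ✓
(5): 32 ≥ 31 ✓
(6): 1 ≥ 0 ✓
(7): -58 ≤ -45 ✓

feasible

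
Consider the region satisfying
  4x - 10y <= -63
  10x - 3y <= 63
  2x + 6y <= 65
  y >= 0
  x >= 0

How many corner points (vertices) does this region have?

3

The feasible vertices (each the meet of two boundaries and inside every other half-plane) are:
  (68/11, 193/22)
  (0, 63/10)
  (0, 65/6)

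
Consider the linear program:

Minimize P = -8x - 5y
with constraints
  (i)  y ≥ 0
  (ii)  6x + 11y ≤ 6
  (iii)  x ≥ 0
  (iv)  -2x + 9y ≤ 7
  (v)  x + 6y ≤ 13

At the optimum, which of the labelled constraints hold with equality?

(i) and (ii)

Corner points and P = -8x - 5y:
  (1, 0) → P = -8
  (0, 0) → P = 0
  (0, 6/11) → P = -30/11

The minimum is at (1, 0). Substituting into each constraint, equality holds for (i) and (ii); the remaining constraints have slack.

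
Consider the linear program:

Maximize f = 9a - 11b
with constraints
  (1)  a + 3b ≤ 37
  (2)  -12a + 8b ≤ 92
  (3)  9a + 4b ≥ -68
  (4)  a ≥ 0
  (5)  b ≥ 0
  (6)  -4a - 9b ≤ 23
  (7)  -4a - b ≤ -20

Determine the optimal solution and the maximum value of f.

Vertices and f = 9a - 11b:
  (37, 0) → f = 333
  (23/11, 128/11) → f = -1201/11
  (5, 0) → f = 45

a = 37, b = 0, maximum f = 333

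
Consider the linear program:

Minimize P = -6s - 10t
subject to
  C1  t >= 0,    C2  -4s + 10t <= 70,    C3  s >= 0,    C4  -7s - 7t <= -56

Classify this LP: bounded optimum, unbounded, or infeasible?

unbounded

From the feasible point (8, 0), moving in the direction (10, 4) keeps every constraint satisfied while P decreases without bound.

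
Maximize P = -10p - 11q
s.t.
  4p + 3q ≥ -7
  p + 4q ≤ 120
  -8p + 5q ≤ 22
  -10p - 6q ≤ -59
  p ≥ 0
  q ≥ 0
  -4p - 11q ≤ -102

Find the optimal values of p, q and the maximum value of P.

p = 67/27, q = 226/27, maximum P = -1052/9

Corner points and P = -10p - 11q:
  (512/37, 982/37) → P = -15922/37
  (120, 0) → P = -1200
  (67/27, 226/27) → P = -1052/9
  (51/2, 0) → P = -255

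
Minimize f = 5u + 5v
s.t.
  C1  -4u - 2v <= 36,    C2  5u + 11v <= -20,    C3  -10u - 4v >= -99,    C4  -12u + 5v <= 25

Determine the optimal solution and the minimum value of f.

u = 171/2, v = -189, minimum f = -1035/2

The binding constraints are -4u - 2v = 36 and -10u - 4v = -99.
Solving simultaneously gives u = 171/2, v = -189.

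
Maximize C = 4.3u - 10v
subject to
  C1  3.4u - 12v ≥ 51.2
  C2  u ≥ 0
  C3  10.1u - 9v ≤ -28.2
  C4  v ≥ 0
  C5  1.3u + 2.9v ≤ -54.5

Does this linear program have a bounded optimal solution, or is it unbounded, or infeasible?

The boundaries v = 0 and 1.3u + 2.9v = -54.5 meet at (-545/13, 0), but that point violates 3.4u - 12v ≥ 51.2. Every candidate vertex is excluded by some other constraint, so the feasible region is empty.

infeasible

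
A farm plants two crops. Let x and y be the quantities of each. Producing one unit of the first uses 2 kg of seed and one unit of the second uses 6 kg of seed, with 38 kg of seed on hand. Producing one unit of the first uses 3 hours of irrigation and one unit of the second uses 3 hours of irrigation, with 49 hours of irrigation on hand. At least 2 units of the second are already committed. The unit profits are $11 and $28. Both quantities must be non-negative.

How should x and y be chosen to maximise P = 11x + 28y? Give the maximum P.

x = 13, y = 2, maximum P = 199

Vertices and P = 11x + 28y:
  (0, 19/3) → P = 532/3
  (0, 2) → P = 56
  (13, 2) → P = 199

The binding constraints are 2x + 6y = 38 and y = 2.
Solving simultaneously gives x = 13, y = 2.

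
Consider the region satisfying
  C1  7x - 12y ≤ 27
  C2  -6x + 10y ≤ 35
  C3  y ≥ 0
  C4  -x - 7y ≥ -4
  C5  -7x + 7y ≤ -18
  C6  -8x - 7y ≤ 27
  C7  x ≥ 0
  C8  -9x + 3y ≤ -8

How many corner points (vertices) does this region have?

Of the 28 pairwise boundary intersections, those satisfying every inequality are:
  (27/7, 0)
  (237/61, 1/61)
  (18/7, 0)
  (11/4, 5/28)

4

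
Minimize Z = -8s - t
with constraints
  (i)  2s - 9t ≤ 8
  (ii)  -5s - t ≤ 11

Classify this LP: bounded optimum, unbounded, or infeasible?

From the feasible point (-91/47, -62/47), moving in the direction (9, 2) keeps every constraint satisfied while Z decreases without bound.

unbounded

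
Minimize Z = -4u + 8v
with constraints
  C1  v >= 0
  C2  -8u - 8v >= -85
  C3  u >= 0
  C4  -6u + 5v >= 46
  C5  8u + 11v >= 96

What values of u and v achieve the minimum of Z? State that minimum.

Feasible corners and Z = -4u + 8v:
  (0, 85/8) → Z = 85
  (57/88, 439/44) → Z = 1699/22
  (0, 46/5) → Z = 368/5

The binding constraints are u = 0 and -6u + 5v = 46.
Solving simultaneously gives u = 0, v = 46/5.

u = 0, v = 46/5, minimum Z = 368/5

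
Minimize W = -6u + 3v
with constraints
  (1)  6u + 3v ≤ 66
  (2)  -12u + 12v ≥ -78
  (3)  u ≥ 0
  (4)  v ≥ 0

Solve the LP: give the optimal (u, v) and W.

u = 19/2, v = 3, minimum W = -48

Feasible corners and W = -6u + 3v:
  (19/2, 3) → W = -48
  (0, 22) → W = 66
  (13/2, 0) → W = -39
  (0, 0) → W = 0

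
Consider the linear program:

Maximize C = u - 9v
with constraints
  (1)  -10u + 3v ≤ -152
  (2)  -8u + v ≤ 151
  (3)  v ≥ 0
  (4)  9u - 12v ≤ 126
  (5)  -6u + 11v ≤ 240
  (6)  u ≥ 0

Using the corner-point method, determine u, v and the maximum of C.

Vertices and C = u - 9v:
  (482/31, 36/31) → C = 158/31
  (26, 36) → C = -298
  (158, 108) → C = -814

u = 482/31, v = 36/31, maximum C = 158/31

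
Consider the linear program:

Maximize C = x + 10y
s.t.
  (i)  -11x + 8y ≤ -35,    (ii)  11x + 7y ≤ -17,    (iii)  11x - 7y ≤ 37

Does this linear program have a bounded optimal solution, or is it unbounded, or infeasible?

Vertices and C = x + 10y:
  (109/165, -52/15) → C = -5611/165
  (10/11, -27/7) → C = -2900/77
The feasible region has finitely many vertices and no improving ray; the maximum is -5611/165 at (109/165, -52/15).

bounded optimum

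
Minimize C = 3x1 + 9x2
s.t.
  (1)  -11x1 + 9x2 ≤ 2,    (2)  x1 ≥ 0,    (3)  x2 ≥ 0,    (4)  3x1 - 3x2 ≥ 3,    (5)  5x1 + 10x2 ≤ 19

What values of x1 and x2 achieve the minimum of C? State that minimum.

Extreme points and C = 3x1 + 9x2:
  (1, 0) → C = 3
  (19/5, 0) → C = 57/5
  (29/15, 14/15) → C = 71/5

At the optimal vertex, x2 = 0 and 3x1 - 3x2 = 3.
Solving simultaneously gives x1 = 1, x2 = 0.

x1 = 1, x2 = 0, minimum C = 3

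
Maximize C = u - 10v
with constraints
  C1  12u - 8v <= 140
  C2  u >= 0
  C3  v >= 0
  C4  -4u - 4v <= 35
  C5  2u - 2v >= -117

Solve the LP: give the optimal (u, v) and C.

Corner points and C = u - 10v:
  (35/3, 0) → C = 35/3
  (152, 421/2) → C = -1953
  (0, 0) → C = 0
  (0, 117/2) → C = -585

The binding constraints are 12u - 8v = 140 and v = 0.
Solving simultaneously gives u = 35/3, v = 0.

u = 35/3, v = 0, maximum C = 35/3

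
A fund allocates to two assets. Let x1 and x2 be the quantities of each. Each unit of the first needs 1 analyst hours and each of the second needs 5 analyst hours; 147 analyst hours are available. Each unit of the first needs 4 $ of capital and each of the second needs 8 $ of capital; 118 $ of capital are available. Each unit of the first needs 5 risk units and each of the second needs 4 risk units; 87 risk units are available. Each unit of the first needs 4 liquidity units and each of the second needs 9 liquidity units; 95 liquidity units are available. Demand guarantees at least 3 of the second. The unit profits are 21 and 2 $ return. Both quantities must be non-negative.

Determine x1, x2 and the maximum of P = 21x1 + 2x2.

Extreme points and P = 21x1 + 2x2:
  (0, 95/9) → P = 190/9
  (0, 3) → P = 6
  (403/29, 127/29) → P = 8717/29
  (15, 3) → P = 321

The binding constraints are 5x1 + 4x2 = 87 and x2 = 3.
Solving simultaneously gives x1 = 15, x2 = 3.

x1 = 15, x2 = 3, maximum P = 321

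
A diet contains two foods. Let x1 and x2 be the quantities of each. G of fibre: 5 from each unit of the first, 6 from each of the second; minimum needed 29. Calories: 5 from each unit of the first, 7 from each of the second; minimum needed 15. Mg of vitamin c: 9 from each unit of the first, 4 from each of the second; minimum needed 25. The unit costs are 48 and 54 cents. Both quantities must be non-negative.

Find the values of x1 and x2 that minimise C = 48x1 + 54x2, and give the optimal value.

Extreme points and C = 48x1 + 54x2:
  (0, 25/4) → C = 675/2
  (29/5, 0) → C = 1392/5
  (1, 4) → C = 264
The feasible region is unbounded (it extends along (0, 1), (1, 0)), but C strictly increases along every unbounded feasible direction, so there is no improving ray and the minimum is attained at a vertex.

x1 = 1, x2 = 4, minimum C = 264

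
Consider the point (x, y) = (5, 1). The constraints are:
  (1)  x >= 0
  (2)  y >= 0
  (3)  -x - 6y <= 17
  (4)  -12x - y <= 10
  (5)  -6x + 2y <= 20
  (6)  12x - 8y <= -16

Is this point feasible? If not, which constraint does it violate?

not feasible — violates (6)

Constraint (6): 12x - 8y = 52, which is not ≤ -16. All other constraints are satisfied.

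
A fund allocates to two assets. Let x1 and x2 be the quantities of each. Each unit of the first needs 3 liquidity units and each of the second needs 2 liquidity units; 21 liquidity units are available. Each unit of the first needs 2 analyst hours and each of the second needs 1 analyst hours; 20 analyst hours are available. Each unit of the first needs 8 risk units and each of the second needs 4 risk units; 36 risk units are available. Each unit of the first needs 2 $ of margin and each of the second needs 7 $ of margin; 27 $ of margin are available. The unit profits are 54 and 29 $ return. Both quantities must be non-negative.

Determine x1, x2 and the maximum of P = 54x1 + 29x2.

Corner points and P = 54x1 + 29x2:
  (0, 0) → P = 0
  (0, 27/7) → P = 783/7
  (9/2, 0) → P = 243
  (3, 3) → P = 249

The binding constraints are 8x1 + 4x2 = 36 and 2x1 + 7x2 = 27.
Solving simultaneously gives x1 = 3, x2 = 3.

x1 = 3, x2 = 3, maximum P = 249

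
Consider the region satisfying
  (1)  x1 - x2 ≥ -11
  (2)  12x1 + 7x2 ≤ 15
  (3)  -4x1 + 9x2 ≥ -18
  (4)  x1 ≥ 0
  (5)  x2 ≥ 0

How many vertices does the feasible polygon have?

3

Intersecting each pair of boundary lines and keeping only the points that satisfy every inequality leaves:
  (0, 15/7)
  (5/4, 0)
  (0, 0)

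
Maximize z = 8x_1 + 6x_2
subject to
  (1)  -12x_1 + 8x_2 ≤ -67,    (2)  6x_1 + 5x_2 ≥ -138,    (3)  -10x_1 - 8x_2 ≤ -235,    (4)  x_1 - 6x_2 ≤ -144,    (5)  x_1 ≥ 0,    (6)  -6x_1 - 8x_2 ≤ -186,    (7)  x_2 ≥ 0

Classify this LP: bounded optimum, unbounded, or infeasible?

From the feasible point (777/32, 1795/64), moving in the direction (6, 1) keeps every constraint satisfied while z increases without bound.

unbounded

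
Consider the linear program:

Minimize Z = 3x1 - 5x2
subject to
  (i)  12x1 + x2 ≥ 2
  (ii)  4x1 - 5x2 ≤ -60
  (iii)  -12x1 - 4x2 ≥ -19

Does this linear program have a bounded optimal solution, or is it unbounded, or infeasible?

infeasible

The boundaries 12x1 + x2 = 2 and 4x1 - 5x2 = -60 meet at (-25/32, 91/8), but that point violates -12x1 - 4x2 ≥ -19. Every candidate vertex is excluded by some other constraint, so the feasible region is empty.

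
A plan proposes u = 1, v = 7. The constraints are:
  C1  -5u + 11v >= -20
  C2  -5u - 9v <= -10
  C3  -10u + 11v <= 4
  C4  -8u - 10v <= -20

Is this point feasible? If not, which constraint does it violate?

Constraint C3: -10u + 11v = 67, which is not ≤ 4. All other constraints are satisfied.

not feasible — violates C3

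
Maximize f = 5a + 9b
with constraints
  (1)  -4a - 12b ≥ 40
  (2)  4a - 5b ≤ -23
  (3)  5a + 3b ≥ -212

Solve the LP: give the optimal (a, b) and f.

a = -7, b = -1, maximum f = -44

At the optimal vertex, -4a - 12b = 40 and 4a - 5b = -23.
Solving simultaneously gives a = -7, b = -1.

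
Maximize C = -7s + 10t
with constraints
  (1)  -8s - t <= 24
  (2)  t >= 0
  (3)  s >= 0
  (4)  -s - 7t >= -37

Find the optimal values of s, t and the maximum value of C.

Feasible corners and C = -7s + 10t:
  (0, 0) → C = 0
  (37, 0) → C = -259
  (0, 37/7) → C = 370/7

The optimum lies where s = 0 and -s - 7t = -37.
Solving simultaneously gives s = 0, t = 37/7.

s = 0, t = 37/7, maximum C = 370/7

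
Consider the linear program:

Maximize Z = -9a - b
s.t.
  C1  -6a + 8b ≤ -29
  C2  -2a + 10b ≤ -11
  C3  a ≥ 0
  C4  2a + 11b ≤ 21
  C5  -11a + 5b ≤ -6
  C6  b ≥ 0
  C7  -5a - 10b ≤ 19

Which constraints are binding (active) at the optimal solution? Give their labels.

Corner points and Z = -9a - b:
  (331/42, 10/21) → Z = -2999/42
  (11/2, 0) → Z = -99/2
  (21/2, 0) → Z = -189/2

The maximum is at (11/2, 0). Substituting into each constraint, equality holds for C2 and C6; the remaining constraints have slack.

C2 and C6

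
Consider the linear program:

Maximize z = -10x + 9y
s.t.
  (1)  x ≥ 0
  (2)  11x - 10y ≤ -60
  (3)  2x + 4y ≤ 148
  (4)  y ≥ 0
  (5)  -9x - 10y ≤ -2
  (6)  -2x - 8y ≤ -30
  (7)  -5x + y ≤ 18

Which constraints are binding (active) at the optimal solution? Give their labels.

(3) and (7)

Feasible corners and z = -10x + 9y:
  (0, 6) → z = 54
  (0, 18) → z = 162
  (155/8, 437/16) → z = 833/16
  (38/11, 388/11) → z = 3112/11

The maximum is at (38/11, 388/11). Substituting into each constraint, equality holds for (3) and (7); the remaining constraints have slack.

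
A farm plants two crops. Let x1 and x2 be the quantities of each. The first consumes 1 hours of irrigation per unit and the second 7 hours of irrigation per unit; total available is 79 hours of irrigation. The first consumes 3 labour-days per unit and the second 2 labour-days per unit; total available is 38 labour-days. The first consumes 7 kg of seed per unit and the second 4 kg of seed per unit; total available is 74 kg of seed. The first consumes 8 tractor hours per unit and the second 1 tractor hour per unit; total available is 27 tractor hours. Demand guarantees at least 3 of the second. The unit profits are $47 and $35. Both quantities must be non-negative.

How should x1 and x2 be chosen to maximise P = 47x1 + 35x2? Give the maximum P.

Feasible corners and P = 47x1 + 35x2:
  (0, 79/7) → P = 395
  (0, 3) → P = 105
  (2, 11) → P = 479
  (3, 3) → P = 246

x1 = 2, x2 = 11, maximum P = 479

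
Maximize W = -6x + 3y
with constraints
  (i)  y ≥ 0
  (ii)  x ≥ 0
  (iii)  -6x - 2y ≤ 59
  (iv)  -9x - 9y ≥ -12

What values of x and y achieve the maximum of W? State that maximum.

Corner points and W = -6x + 3y:
  (0, 0) → W = 0
  (4/3, 0) → W = -8
  (0, 4/3) → W = 4

The binding constraints are x = 0 and -9x - 9y = -12.
Solving simultaneously gives x = 0, y = 4/3.

x = 0, y = 4/3, maximum W = 4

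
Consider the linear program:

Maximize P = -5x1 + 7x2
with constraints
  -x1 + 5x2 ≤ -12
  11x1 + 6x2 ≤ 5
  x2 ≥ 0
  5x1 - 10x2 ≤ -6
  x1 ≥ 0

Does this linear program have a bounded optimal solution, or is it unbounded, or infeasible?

The boundaries 11x1 + 6x2 = 5 and 5x1 - 10x2 = -6 meet at (1/10, 13/20), but that point violates -x1 + 5x2 ≤ -12. Every candidate vertex is excluded by some other constraint, so the feasible region is empty.

infeasible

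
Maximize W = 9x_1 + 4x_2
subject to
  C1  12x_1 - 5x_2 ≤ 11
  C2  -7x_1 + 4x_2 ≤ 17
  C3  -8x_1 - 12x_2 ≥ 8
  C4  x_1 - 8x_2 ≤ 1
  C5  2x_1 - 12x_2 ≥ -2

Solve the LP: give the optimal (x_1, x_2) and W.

x_1 = -13/19, x_2 = -4/19, maximum W = -7

At the optimal vertex, -8x_1 - 12x_2 = 8 and x_1 - 8x_2 = 1.
Solving simultaneously gives x_1 = -13/19, x_2 = -4/19.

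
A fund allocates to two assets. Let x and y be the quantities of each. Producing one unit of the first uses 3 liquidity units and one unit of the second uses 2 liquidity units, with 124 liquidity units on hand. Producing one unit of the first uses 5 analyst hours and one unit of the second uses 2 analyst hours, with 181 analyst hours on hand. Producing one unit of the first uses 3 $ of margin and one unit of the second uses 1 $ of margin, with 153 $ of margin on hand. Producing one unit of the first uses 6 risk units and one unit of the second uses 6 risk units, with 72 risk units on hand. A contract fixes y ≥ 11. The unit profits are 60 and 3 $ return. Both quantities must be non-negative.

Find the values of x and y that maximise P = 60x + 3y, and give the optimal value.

Feasible corners and P = 60x + 3y:
  (0, 12) → P = 36
  (0, 11) → P = 33
  (1, 11) → P = 93

x = 1, y = 11, maximum P = 93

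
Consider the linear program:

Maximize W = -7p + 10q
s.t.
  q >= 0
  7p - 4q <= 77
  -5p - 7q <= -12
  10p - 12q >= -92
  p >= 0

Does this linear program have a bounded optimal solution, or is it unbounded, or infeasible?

Corner points and W = -7p + 10q:
  (11, 0) → W = -77
  (12/5, 0) → W = -84/5
  (323/11, 707/22) → W = 1274/11
  (0, 12/7) → W = 120/7
  (0, 23/3) → W = 230/3
The feasible region has finitely many vertices and no improving ray; the maximum is 1274/11 at (323/11, 707/22).

bounded optimum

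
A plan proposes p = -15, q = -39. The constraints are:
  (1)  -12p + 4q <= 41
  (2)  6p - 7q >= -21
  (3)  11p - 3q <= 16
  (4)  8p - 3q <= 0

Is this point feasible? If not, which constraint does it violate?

feasible

(1): 24 ≤ 41 ✓
(2): 183 ≥ -21 ✓
(3): -48 ≤ 16 ✓
(4): -3 ≤ 0 ✓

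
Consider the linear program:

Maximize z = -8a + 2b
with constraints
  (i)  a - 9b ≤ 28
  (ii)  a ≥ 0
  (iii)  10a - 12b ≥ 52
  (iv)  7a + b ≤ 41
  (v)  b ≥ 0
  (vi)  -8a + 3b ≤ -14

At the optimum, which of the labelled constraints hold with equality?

Corner points and z = -8a + 2b:
  (272/47, 23/47) → z = -2130/47
  (26/5, 0) → z = -208/5
  (41/7, 0) → z = -328/7

The maximum is at (26/5, 0). Substituting into each constraint, equality holds for (iii) and (v); the remaining constraints have slack.

(iii) and (v)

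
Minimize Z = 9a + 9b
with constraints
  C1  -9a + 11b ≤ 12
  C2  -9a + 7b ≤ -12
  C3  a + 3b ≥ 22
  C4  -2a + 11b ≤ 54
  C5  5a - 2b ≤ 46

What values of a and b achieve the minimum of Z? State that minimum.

a = 95/17, b = 93/17, minimum Z = 1692/17

Feasible corners and Z = 9a + 9b:
  (6, 6) → Z = 108
  (95/17, 93/17) → Z = 1692/17
  (182/17, 64/17) → Z = 2214/17
  (614/51, 362/51) → Z = 2928/17

At the optimal vertex, -9a + 7b = -12 and a + 3b = 22.
Solving simultaneously gives a = 95/17, b = 93/17.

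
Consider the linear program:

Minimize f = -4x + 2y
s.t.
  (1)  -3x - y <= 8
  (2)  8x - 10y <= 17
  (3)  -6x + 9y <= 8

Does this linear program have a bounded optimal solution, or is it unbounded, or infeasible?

Feasible corners and f = -4x + 2y:
  (-63/38, -115/38) → f = 11/19
  (-80/33, -8/11) → f = 272/33
  (233/12, 83/6) → f = -50
The feasible region has finitely many vertices and no improving ray; the minimum is -50 at (233/12, 83/6).

bounded optimum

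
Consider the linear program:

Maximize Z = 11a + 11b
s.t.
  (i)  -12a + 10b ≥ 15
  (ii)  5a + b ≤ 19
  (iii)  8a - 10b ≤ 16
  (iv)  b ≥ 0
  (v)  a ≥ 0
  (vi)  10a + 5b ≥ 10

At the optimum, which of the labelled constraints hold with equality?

(ii) and (v)

Extreme points and Z = 11a + 11b:
  (175/62, 303/62) → Z = 2629/31
  (5/32, 27/16) → Z = 649/32
  (0, 19) → Z = 209
  (0, 2) → Z = 22

The maximum is at (0, 19). Substituting into each constraint, equality holds for (ii) and (v); the remaining constraints have slack.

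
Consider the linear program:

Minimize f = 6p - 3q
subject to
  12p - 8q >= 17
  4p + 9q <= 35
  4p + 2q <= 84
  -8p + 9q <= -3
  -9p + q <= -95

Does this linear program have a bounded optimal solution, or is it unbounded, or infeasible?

Extreme points and f = 6p - 3q:
  (49/2, -7) → f = 168
  (178/17, -13/17) → f = 1107/17
The feasible region has finitely many vertices and no improving ray; the minimum is 1107/17 at (178/17, -13/17).

bounded optimum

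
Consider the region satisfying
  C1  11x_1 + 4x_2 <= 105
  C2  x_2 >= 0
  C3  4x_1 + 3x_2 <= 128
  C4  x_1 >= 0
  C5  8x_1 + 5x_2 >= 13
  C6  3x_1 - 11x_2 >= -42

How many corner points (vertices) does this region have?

5

The feasible vertices (each the meet of two boundaries and inside every other half-plane) are:
  (105/11, 0)
  (141/19, 111/19)
  (13/8, 0)
  (0, 13/5)
  (0, 42/11)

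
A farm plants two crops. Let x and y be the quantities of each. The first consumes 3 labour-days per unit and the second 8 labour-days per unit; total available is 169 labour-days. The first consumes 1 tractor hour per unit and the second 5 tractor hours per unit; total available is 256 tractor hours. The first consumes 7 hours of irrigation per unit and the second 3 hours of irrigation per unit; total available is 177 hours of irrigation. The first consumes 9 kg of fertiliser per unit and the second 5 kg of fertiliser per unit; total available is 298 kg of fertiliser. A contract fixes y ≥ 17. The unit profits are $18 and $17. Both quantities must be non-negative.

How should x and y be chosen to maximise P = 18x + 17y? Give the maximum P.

x = 11, y = 17, maximum P = 487

Vertices and P = 18x + 17y:
  (0, 169/8) → P = 2873/8
  (0, 17) → P = 289
  (11, 17) → P = 487

The binding constraints are 3x + 8y = 169 and y = 17.
Solving simultaneously gives x = 11, y = 17.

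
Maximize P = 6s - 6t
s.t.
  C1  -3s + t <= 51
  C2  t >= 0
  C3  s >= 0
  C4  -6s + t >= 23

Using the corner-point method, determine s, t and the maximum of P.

s = 0, t = 23, maximum P = -138

Vertices and P = 6s - 6t:
  (0, 51) → P = -306
  (28/3, 79) → P = -418
  (0, 23) → P = -138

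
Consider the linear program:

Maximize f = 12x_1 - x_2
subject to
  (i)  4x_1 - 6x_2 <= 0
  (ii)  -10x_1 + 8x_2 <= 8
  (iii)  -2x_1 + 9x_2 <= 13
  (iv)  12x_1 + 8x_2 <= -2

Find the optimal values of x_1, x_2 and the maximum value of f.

x_1 = -3/26, x_2 = -1/13, maximum f = -17/13

Vertices and f = 12x_1 - x_2:
  (-12/7, -8/7) → f = -136/7
  (-3/26, -1/13) → f = -17/13
  (-5/11, 19/44) → f = -259/44

The binding constraints are 4x_1 - 6x_2 = 0 and 12x_1 + 8x_2 = -2.
Solving simultaneously gives x_1 = -3/26, x_2 = -1/13.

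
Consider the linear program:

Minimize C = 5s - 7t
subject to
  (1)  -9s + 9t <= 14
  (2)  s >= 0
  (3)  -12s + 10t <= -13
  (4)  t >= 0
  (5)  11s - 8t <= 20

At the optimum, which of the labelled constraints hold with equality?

Corner points and C = 5s - 7t:
  (13/12, 0) → C = 65/12
  (48/7, 97/14) → C = -199/14
  (20/11, 0) → C = 100/11

The minimum is at (48/7, 97/14). Substituting into each constraint, equality holds for (3) and (5); the remaining constraints have slack.

(3) and (5)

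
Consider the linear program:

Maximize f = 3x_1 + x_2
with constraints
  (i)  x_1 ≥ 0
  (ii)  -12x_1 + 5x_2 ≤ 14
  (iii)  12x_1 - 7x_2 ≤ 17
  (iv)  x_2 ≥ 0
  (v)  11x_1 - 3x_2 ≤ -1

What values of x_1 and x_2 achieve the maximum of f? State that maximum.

Corner points and f = 3x_1 + x_2:
  (0, 14/5) → f = 14/5
  (0, 1/3) → f = 1/3
  (37/19, 142/19) → f = 253/19

The binding constraints are -12x_1 + 5x_2 = 14 and 11x_1 - 3x_2 = -1.
Solving simultaneously gives x_1 = 37/19, x_2 = 142/19.

x_1 = 37/19, x_2 = 142/19, maximum f = 253/19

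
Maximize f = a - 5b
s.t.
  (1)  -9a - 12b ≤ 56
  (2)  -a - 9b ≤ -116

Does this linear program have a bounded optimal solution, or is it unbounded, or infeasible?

unbounded

From the feasible point (-632/23, 1100/69), moving in the direction (9, -1) keeps every constraint satisfied while f increases without bound.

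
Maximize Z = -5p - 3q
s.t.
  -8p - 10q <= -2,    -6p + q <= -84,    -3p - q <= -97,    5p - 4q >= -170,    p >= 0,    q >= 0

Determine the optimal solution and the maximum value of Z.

p = 97/3, q = 0, maximum Z = -485/3

Extreme points and Z = -5p - 3q:
  (181/9, 110/3) → Z = -1895/9
  (506/19, 1440/19) → Z = -6850/19
  (97/3, 0) → Z = -485/3
The feasible region is unbounded (it extends along (4, 5), (1, 0)), but Z strictly decreases along every unbounded feasible direction, so there is no improving ray and the maximum is attained at a vertex.

At the optimal vertex, -3p - q = -97 and q = 0.
Solving simultaneously gives p = 97/3, q = 0.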